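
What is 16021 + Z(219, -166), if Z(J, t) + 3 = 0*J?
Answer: 16018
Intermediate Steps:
Z(J, t) = -3 (Z(J, t) = -3 + 0*J = -3 + 0 = -3)
16021 + Z(219, -166) = 16021 - 3 = 16018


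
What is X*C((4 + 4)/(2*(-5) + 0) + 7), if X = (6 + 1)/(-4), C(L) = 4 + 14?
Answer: -63/2 ≈ -31.500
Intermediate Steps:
C(L) = 18
X = -7/4 (X = 7*(-¼) = -7/4 ≈ -1.7500)
X*C((4 + 4)/(2*(-5) + 0) + 7) = -7/4*18 = -63/2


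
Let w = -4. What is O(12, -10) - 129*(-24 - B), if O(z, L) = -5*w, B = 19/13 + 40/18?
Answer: 140057/39 ≈ 3591.2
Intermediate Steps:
B = 431/117 (B = 19*(1/13) + 40*(1/18) = 19/13 + 20/9 = 431/117 ≈ 3.6838)
O(z, L) = 20 (O(z, L) = -5*(-4) = 20)
O(12, -10) - 129*(-24 - B) = 20 - 129*(-24 - 1*431/117) = 20 - 129*(-24 - 431/117) = 20 - 129*(-3239/117) = 20 + 139277/39 = 140057/39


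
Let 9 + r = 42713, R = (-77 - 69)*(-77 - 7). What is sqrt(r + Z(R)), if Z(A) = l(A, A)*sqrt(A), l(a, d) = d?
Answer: 4*sqrt(2669 + 1533*sqrt(3066)) ≈ 1183.6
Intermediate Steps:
R = 12264 (R = -146*(-84) = 12264)
r = 42704 (r = -9 + 42713 = 42704)
Z(A) = A**(3/2) (Z(A) = A*sqrt(A) = A**(3/2))
sqrt(r + Z(R)) = sqrt(42704 + 12264**(3/2)) = sqrt(42704 + 24528*sqrt(3066))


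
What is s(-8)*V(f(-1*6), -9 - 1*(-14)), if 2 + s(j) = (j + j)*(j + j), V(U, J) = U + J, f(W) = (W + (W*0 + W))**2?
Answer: 37846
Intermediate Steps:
f(W) = 4*W**2 (f(W) = (W + (0 + W))**2 = (W + W)**2 = (2*W)**2 = 4*W**2)
V(U, J) = J + U
s(j) = -2 + 4*j**2 (s(j) = -2 + (j + j)*(j + j) = -2 + (2*j)*(2*j) = -2 + 4*j**2)
s(-8)*V(f(-1*6), -9 - 1*(-14)) = (-2 + 4*(-8)**2)*((-9 - 1*(-14)) + 4*(-1*6)**2) = (-2 + 4*64)*((-9 + 14) + 4*(-6)**2) = (-2 + 256)*(5 + 4*36) = 254*(5 + 144) = 254*149 = 37846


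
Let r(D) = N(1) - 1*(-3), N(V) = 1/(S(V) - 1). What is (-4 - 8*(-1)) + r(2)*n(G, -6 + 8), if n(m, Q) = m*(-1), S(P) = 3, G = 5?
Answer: -27/2 ≈ -13.500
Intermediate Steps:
N(V) = ½ (N(V) = 1/(3 - 1) = 1/2 = ½)
n(m, Q) = -m
r(D) = 7/2 (r(D) = ½ - 1*(-3) = ½ + 3 = 7/2)
(-4 - 8*(-1)) + r(2)*n(G, -6 + 8) = (-4 - 8*(-1)) + 7*(-1*5)/2 = (-4 + 8) + (7/2)*(-5) = 4 - 35/2 = -27/2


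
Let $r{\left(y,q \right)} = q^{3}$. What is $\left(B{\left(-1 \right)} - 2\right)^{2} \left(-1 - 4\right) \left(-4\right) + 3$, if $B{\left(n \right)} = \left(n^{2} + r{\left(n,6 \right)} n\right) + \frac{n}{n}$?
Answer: $933123$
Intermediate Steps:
$B{\left(n \right)} = 1 + n^{2} + 216 n$ ($B{\left(n \right)} = \left(n^{2} + 6^{3} n\right) + \frac{n}{n} = \left(n^{2} + 216 n\right) + 1 = 1 + n^{2} + 216 n$)
$\left(B{\left(-1 \right)} - 2\right)^{2} \left(-1 - 4\right) \left(-4\right) + 3 = \left(\left(1 + \left(-1\right)^{2} + 216 \left(-1\right)\right) - 2\right)^{2} \left(-1 - 4\right) \left(-4\right) + 3 = \left(\left(1 + 1 - 216\right) - 2\right)^{2} \left(\left(-5\right) \left(-4\right)\right) + 3 = \left(-214 - 2\right)^{2} \cdot 20 + 3 = \left(-216\right)^{2} \cdot 20 + 3 = 46656 \cdot 20 + 3 = 933120 + 3 = 933123$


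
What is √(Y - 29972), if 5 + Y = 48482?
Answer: √18505 ≈ 136.03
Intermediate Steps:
Y = 48477 (Y = -5 + 48482 = 48477)
√(Y - 29972) = √(48477 - 29972) = √18505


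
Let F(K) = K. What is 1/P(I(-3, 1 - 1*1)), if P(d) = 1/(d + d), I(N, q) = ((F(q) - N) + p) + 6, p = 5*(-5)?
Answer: -32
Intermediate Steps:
p = -25
I(N, q) = -19 + q - N (I(N, q) = ((q - N) - 25) + 6 = (-25 + q - N) + 6 = -19 + q - N)
P(d) = 1/(2*d)
1/P(I(-3, 1 - 1*1)) = 1/(1/(2*(-19 + (1 - 1*1) - 1*(-3)))) = 1/(1/(2*(-19 + (1 - 1) + 3))) = 1/(1/(2*(-19 + 0 + 3))) = 1/((½)/(-16)) = 1/((½)*(-1/16)) = 1/(-1/32) = -32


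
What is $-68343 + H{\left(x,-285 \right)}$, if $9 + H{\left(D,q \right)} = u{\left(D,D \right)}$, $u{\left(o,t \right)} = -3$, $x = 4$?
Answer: $-68355$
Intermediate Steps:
$H{\left(D,q \right)} = -12$ ($H{\left(D,q \right)} = -9 - 3 = -12$)
$-68343 + H{\left(x,-285 \right)} = -68343 - 12 = -68355$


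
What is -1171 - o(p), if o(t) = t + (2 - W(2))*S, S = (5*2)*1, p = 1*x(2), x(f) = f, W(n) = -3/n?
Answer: -1208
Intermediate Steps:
p = 2 (p = 1*2 = 2)
S = 10 (S = 10*1 = 10)
o(t) = 35 + t (o(t) = t + (2 - (-3)/2)*10 = t + (2 - 1*(-3/2))*10 = t + (2 + 3/2)*10 = t + (7/2)*10 = t + 35 = 35 + t)
-1171 - o(p) = -1171 - (35 + 2) = -1171 - 1*37 = -1171 - 37 = -1208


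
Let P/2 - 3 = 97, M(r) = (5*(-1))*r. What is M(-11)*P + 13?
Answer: 11013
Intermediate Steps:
M(r) = -5*r
P = 200 (P = 6 + 2*97 = 6 + 194 = 200)
M(-11)*P + 13 = -5*(-11)*200 + 13 = 55*200 + 13 = 11000 + 13 = 11013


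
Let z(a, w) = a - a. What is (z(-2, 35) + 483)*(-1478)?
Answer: -713874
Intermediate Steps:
z(a, w) = 0
(z(-2, 35) + 483)*(-1478) = (0 + 483)*(-1478) = 483*(-1478) = -713874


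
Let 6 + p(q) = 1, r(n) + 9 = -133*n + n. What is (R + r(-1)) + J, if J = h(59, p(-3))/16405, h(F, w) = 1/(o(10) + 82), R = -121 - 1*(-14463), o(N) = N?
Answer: 21831445901/1509260 ≈ 14465.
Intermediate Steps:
r(n) = -9 - 132*n (r(n) = -9 + (-133*n + n) = -9 - 132*n)
p(q) = -5 (p(q) = -6 + 1 = -5)
R = 14342 (R = -121 + 14463 = 14342)
h(F, w) = 1/92 (h(F, w) = 1/(10 + 82) = 1/92)
J = 1/1509260 (J = (1/92)/16405 = (1/92)*(1/16405) = 1/1509260 ≈ 6.6258e-7)
(R + r(-1)) + J = (14342 + (-9 - 132*(-1))) + 1/1509260 = (14342 + (-9 + 132)) + 1/1509260 = (14342 + 123) + 1/1509260 = 14465 + 1/1509260 = 21831445901/1509260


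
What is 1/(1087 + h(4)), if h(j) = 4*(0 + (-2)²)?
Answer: 1/1103 ≈ 0.00090662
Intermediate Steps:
h(j) = 16 (h(j) = 4*(0 + 4) = 4*4 = 16)
1/(1087 + h(4)) = 1/(1087 + 16) = 1/1103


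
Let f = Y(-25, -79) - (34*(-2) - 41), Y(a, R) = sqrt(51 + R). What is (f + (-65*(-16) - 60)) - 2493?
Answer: -1404 + 2*I*sqrt(7) ≈ -1404.0 + 5.2915*I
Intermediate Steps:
f = 109 + 2*I*sqrt(7) (f = sqrt(51 - 79) - (34*(-2) - 41) = sqrt(-28) - (-68 - 41) = 2*I*sqrt(7) - 1*(-109) = 2*I*sqrt(7) + 109 = 109 + 2*I*sqrt(7) ≈ 109.0 + 5.2915*I)
(f + (-65*(-16) - 60)) - 2493 = ((109 + 2*I*sqrt(7)) + (-65*(-16) - 60)) - 2493 = ((109 + 2*I*sqrt(7)) + (1040 - 60)) - 2493 = ((109 + 2*I*sqrt(7)) + 980) - 2493 = (1089 + 2*I*sqrt(7)) - 2493 = -1404 + 2*I*sqrt(7)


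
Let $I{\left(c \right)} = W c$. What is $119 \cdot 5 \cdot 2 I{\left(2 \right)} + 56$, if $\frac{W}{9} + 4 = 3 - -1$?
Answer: $56$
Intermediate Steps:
$W = 0$ ($W = -36 + 9 \left(3 - -1\right) = -36 + 9 \left(3 + 1\right) = -36 + 9 \cdot 4 = -36 + 36 = 0$)
$I{\left(c \right)} = 0$ ($I{\left(c \right)} = 0 c = 0$)
$119 \cdot 5 \cdot 2 I{\left(2 \right)} + 56 = 119 \cdot 5 \cdot 2 \cdot 0 + 56 = 119 \cdot 10 \cdot 0 + 56 = 119 \cdot 0 + 56 = 0 + 56 = 56$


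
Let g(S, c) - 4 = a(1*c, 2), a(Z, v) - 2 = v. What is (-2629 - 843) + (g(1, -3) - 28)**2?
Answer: -3072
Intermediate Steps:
a(Z, v) = 2 + v
g(S, c) = 8 (g(S, c) = 4 + (2 + 2) = 4 + 4 = 8)
(-2629 - 843) + (g(1, -3) - 28)**2 = (-2629 - 843) + (8 - 28)**2 = -3472 + (-20)**2 = -3472 + 400 = -3072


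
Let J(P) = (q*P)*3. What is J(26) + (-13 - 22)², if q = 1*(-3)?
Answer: 991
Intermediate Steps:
q = -3
J(P) = -9*P (J(P) = -3*P*3 = -9*P)
J(26) + (-13 - 22)² = -9*26 + (-13 - 22)² = -234 + (-35)² = -234 + 1225 = 991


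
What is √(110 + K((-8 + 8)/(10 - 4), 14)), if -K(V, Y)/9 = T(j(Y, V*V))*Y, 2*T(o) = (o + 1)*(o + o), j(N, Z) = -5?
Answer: I*√2410 ≈ 49.092*I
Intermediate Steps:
T(o) = o*(1 + o) (T(o) = ((o + 1)*(o + o))/2 = ((1 + o)*(2*o))/2 = (2*o*(1 + o))/2 = o*(1 + o))
K(V, Y) = -180*Y (K(V, Y) = -9*(-5*(1 - 5))*Y = -9*(-5*(-4))*Y = -180*Y)
√(110 + K((-8 + 8)/(10 - 4), 14)) = √(110 - 180*14) = √(110 - 2520) = √(-2410) = I*√2410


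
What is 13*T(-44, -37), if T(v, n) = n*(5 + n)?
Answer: 15392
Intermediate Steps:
13*T(-44, -37) = 13*(-37*(5 - 37)) = 13*(-37*(-32)) = 13*1184 = 15392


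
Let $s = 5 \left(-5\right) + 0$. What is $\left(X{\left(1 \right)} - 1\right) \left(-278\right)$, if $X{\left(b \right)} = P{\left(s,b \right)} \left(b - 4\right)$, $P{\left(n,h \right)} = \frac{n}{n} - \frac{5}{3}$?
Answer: $-278$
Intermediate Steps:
$s = -25$ ($s = -25 + 0 = -25$)
$P{\left(n,h \right)} = - \frac{2}{3}$ ($P{\left(n,h \right)} = 1 - \frac{5}{3} = - \frac{2}{3}$)
$X{\left(b \right)} = \frac{8}{3} - \frac{2 b}{3}$ ($X{\left(b \right)} = - \frac{2 \left(b - 4\right)}{3} = - \frac{2 \left(-4 + b\right)}{3} = \frac{8}{3} - \frac{2 b}{3}$)
$\left(X{\left(1 \right)} - 1\right) \left(-278\right) = \left(\left(\frac{8}{3} - \frac{2}{3}\right) - 1\right) \left(-278\right) = \left(2 - 1\right) \left(-278\right) = 1 \left(-278\right) = -278$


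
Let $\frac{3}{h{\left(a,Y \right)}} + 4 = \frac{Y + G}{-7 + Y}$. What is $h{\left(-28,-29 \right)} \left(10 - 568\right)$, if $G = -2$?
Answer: $\frac{60264}{113} \approx 533.31$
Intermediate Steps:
$h{\left(a,Y \right)} = \frac{3}{-4 + \frac{-2 + Y}{-7 + Y}}$ ($h{\left(a,Y \right)} = \frac{3}{-4 + \frac{Y - 2}{-7 + Y}} = \frac{3}{-4 + \frac{-2 + Y}{-7 + Y}}$)
$h{\left(-28,-29 \right)} \left(10 - 568\right) = \frac{3 \left(7 - -29\right)}{-26 + 3 \left(-29\right)} \left(10 - 568\right) = \frac{3 \left(7 + 29\right)}{-26 - 87} \left(-558\right) = 3 \frac{1}{-113} \cdot 36 \left(-558\right) = 3 \left(- \frac{1}{113}\right) 36 \left(-558\right) = \left(- \frac{108}{113}\right) \left(-558\right) = \frac{60264}{113}$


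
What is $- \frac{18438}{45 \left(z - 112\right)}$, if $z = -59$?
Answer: $\frac{6146}{2565} \approx 2.3961$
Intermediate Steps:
$- \frac{18438}{45 \left(z - 112\right)} = - \frac{18438}{45 \left(-59 - 112\right)} = - \frac{18438}{45 \left(-171\right)} = - \frac{18438}{-7695} = \left(-18438\right) \left(- \frac{1}{7695}\right) = \frac{6146}{2565}$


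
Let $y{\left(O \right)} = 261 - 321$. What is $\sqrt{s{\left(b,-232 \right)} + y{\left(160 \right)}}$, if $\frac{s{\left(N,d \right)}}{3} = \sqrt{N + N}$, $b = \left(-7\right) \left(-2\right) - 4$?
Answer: $\sqrt{-60 + 6 \sqrt{5}} \approx 6.8252 i$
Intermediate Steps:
$y{\left(O \right)} = -60$ ($y{\left(O \right)} = 261 - 321 = -60$)
$b = 10$ ($b = 14 - 4 = 10$)
$s{\left(N,d \right)} = 3 \sqrt{2} \sqrt{N}$ ($s{\left(N,d \right)} = 3 \sqrt{N + N} = 3 \sqrt{2 N} = 3 \sqrt{2} \sqrt{N}$)
$\sqrt{s{\left(b,-232 \right)} + y{\left(160 \right)}} = \sqrt{3 \sqrt{2} \sqrt{10} - 60} = \sqrt{6 \sqrt{5} - 60} = \sqrt{-60 + 6 \sqrt{5}}$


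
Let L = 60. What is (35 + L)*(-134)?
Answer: -12730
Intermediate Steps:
(35 + L)*(-134) = (35 + 60)*(-134) = 95*(-134) = -12730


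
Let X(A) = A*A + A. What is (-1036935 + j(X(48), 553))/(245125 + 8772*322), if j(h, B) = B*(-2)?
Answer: -1038041/3069709 ≈ -0.33816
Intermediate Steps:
X(A) = A + A**2 (X(A) = A**2 + A = A + A**2)
j(h, B) = -2*B
(-1036935 + j(X(48), 553))/(245125 + 8772*322) = (-1036935 - 2*553)/(245125 + 8772*322) = (-1036935 - 1106)/(245125 + 2824584) = -1038041/3069709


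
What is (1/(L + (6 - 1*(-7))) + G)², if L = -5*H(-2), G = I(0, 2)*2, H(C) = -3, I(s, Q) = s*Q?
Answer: 1/784 ≈ 0.0012755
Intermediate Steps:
I(s, Q) = Q*s
G = 0 (G = (2*0)*2 = 0*2 = 0)
L = 15 (L = -5*(-3) = 15)
(1/(L + (6 - 1*(-7))) + G)² = (1/(15 + (6 - 1*(-7))) + 0)² = (1/(15 + (6 + 7)) + 0)² = (1/(15 + 13) + 0)² = (1/28 + 0)² = (1/28)² = 1/784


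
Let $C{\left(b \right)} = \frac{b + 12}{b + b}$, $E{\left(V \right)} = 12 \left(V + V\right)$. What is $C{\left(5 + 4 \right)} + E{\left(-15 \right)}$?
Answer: $- \frac{2153}{6} \approx -358.83$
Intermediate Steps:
$E{\left(V \right)} = 24 V$ ($E{\left(V \right)} = 12 \cdot 2 V = 24 V$)
$C{\left(b \right)} = \frac{12 + b}{2 b}$
$C{\left(5 + 4 \right)} + E{\left(-15 \right)} = \frac{12 + \left(5 + 4\right)}{2 \left(5 + 4\right)} + 24 \left(-15\right) = \frac{12 + 9}{2 \cdot 9} - 360 = \frac{1}{2} \cdot \frac{1}{9} \cdot 21 - 360 = \frac{7}{6} - 360 = - \frac{2153}{6}$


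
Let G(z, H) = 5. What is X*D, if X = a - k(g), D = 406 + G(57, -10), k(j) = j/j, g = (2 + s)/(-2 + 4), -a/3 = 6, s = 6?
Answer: -7809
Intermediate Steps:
a = -18 (a = -3*6 = -18)
g = 4 (g = (2 + 6)/(-2 + 4) = 8/2 = 8*(½) = 4)
k(j) = 1
D = 411 (D = 406 + 5 = 411)
X = -19 (X = -18 - 1*1 = -18 - 1 = -19)
X*D = -19*411 = -7809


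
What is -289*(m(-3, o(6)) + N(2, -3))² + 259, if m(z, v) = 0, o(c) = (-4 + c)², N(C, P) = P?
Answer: -2342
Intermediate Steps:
-289*(m(-3, o(6)) + N(2, -3))² + 259 = -289*(0 - 3)² + 259 = -289*(-3)² + 259 = -289*9 + 259 = -2601 + 259 = -2342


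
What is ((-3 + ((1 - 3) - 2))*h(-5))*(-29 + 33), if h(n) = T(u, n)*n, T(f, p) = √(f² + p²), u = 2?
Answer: 140*√29 ≈ 753.92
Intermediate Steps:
h(n) = n*√(4 + n²) (h(n) = √(2² + n²)*n = √(4 + n²)*n = n*√(4 + n²))
((-3 + ((1 - 3) - 2))*h(-5))*(-29 + 33) = ((-3 + ((1 - 3) - 2))*(-5*√(4 + (-5)²)))*(-29 + 33) = ((-3 + (-2 - 2))*(-5*√(4 + 25)))*4 = ((-3 - 4)*(-5*√29))*4 = -(-35)*√29*4 = (35*√29)*4 = 140*√29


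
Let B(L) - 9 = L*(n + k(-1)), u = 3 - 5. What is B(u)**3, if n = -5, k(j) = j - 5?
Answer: 29791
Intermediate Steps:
k(j) = -5 + j
u = -2
B(L) = 9 - 11*L (B(L) = 9 + L*(-5 + (-5 - 1)) = 9 + L*(-5 - 6) = 9 + L*(-11) = 9 - 11*L)
B(u)**3 = (9 - 11*(-2))**3 = (9 + 22)**3 = 31**3 = 29791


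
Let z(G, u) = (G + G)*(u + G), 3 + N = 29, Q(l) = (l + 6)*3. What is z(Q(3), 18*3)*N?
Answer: 113724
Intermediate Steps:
Q(l) = 18 + 3*l (Q(l) = (6 + l)*3 = 18 + 3*l)
N = 26 (N = -3 + 29 = 26)
z(G, u) = 2*G*(G + u) (z(G, u) = (2*G)*(G + u) = 2*G*(G + u))
z(Q(3), 18*3)*N = (2*(18 + 3*3)*((18 + 3*3) + 18*3))*26 = (2*(18 + 9)*((18 + 9) + 54))*26 = (2*27*(27 + 54))*26 = (2*27*81)*26 = 4374*26 = 113724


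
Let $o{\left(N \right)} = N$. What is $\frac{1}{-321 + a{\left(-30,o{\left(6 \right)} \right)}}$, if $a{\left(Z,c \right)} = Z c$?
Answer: $- \frac{1}{501} \approx -0.001996$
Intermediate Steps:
$\frac{1}{-321 + a{\left(-30,o{\left(6 \right)} \right)}} = \frac{1}{-321 - 180} = \frac{1}{-501} = - \frac{1}{501}$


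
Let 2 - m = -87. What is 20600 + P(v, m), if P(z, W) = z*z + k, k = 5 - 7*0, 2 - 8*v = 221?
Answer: 1366681/64 ≈ 21354.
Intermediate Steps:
v = -219/8 (v = ¼ - ⅛*221 = ¼ - 221/8 = -219/8 ≈ -27.375)
k = 5 (k = 5 + 0 = 5)
m = 89 (m = 2 - 1*(-87) = 2 + 87 = 89)
P(z, W) = 5 + z² (P(z, W) = z*z + 5 = z² + 5 = 5 + z²)
20600 + P(v, m) = 20600 + (5 + (-219/8)²) = 20600 + (5 + 47961/64) = 20600 + 48281/64 = 1366681/64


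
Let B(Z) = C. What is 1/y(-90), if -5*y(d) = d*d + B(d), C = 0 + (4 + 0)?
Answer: -5/8104 ≈ -0.00061698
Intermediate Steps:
C = 4 (C = 0 + 4 = 4)
B(Z) = 4
y(d) = -4/5 - d**2/5 (y(d) = -(d*d + 4)/5 = -(d**2 + 4)/5 = -(4 + d**2)/5 = -4/5 - d**2/5)
1/y(-90) = 1/(-4/5 - 1/5*(-90)**2) = 1/(-4/5 - 1/5*8100) = 1/(-4/5 - 1620) = 1/(-8104/5) = -5/8104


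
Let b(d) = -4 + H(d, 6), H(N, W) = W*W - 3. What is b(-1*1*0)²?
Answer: 841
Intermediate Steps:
H(N, W) = -3 + W² (H(N, W) = W² - 3 = -3 + W²)
b(d) = 29 (b(d) = -4 + (-3 + 6²) = -4 + (-3 + 36) = -4 + 33 = 29)
b(-1*1*0)² = 29² = 841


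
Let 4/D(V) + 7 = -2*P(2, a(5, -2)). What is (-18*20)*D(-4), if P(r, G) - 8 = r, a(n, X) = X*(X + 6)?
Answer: 160/3 ≈ 53.333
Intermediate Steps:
a(n, X) = X*(6 + X)
P(r, G) = 8 + r
D(V) = -4/27 (D(V) = 4/(-7 - 2*(8 + 2)) = 4/(-7 - 2*10) = 4/(-7 - 20) = 4/(-27) = 4*(-1/27) = -4/27)
(-18*20)*D(-4) = -18*20*(-4/27) = -360*(-4/27) = 160/3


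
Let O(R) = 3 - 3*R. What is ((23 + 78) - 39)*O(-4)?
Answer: 930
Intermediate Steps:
((23 + 78) - 39)*O(-4) = ((23 + 78) - 39)*(3 - 3*(-4)) = (101 - 39)*(3 + 12) = 62*15 = 930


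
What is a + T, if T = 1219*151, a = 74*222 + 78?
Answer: 200575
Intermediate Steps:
a = 16506 (a = 16428 + 78 = 16506)
T = 184069
a + T = 16506 + 184069 = 200575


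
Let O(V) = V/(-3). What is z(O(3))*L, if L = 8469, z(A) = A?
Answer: -8469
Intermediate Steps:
O(V) = -V/3 (O(V) = V*(-⅓) = -V/3)
z(O(3))*L = -⅓*3*8469 = -1*8469 = -8469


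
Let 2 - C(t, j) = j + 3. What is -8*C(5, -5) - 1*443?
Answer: -475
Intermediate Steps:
C(t, j) = -1 - j (C(t, j) = 2 - (j + 3) = 2 - (3 + j) = 2 + (-3 - j) = -1 - j)
-8*C(5, -5) - 1*443 = -8*(-1 - 1*(-5)) - 1*443 = -8*(-1 + 5) - 443 = -8*4 - 443 = -32 - 443 = -475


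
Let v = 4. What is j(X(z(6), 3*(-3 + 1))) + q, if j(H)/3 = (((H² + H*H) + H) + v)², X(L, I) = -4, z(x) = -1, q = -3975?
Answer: -903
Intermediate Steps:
j(H) = 3*(4 + H + 2*H²)² (j(H) = 3*(((H² + H*H) + H) + 4)² = 3*(((H² + H²) + H) + 4)² = 3*((2*H² + H) + 4)² = 3*((H + 2*H²) + 4)² = 3*(4 + H + 2*H²)²)
j(X(z(6), 3*(-3 + 1))) + q = 3*(4 - 4 + 2*(-4)²)² - 3975 = 3*(4 - 4 + 2*16)² - 3975 = 3*(4 - 4 + 32)² - 3975 = 3*32² - 3975 = 3*1024 - 3975 = 3072 - 3975 = -903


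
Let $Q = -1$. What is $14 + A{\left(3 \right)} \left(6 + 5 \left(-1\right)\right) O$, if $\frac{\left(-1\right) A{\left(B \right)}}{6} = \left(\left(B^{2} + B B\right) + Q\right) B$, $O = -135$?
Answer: $41324$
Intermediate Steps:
$A{\left(B \right)} = - 6 B \left(-1 + 2 B^{2}\right)$ ($A{\left(B \right)} = - 6 \left(\left(B^{2} + B B\right) - 1\right) B = - 6 \left(\left(B^{2} + B^{2}\right) - 1\right) B = - 6 \left(2 B^{2} - 1\right) B = - 6 \left(-1 + 2 B^{2}\right) B = - 6 B \left(-1 + 2 B^{2}\right)$)
$14 + A{\left(3 \right)} \left(6 + 5 \left(-1\right)\right) O = 14 + \left(- 12 \cdot 3^{3} + 6 \cdot 3\right) \left(6 + 5 \left(-1\right)\right) \left(-135\right) = 14 + \left(\left(-12\right) 27 + 18\right) \left(6 - 5\right) \left(-135\right) = 14 + \left(-324 + 18\right) 1 \left(-135\right) = 14 + \left(-306\right) 1 \left(-135\right) = 14 - -41310 = 14 + 41310 = 41324$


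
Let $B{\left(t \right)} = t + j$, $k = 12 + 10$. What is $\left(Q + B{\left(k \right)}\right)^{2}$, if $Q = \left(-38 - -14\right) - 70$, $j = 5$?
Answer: $4489$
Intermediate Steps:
$k = 22$
$B{\left(t \right)} = 5 + t$ ($B{\left(t \right)} = t + 5 = 5 + t$)
$Q = -94$ ($Q = \left(-38 + 14\right) - 70 = -24 - 70 = -94$)
$\left(Q + B{\left(k \right)}\right)^{2} = \left(-94 + \left(5 + 22\right)\right)^{2} = \left(-94 + 27\right)^{2} = \left(-67\right)^{2} = 4489$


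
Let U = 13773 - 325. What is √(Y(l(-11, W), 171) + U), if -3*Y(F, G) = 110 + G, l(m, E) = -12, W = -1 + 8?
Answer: √120189/3 ≈ 115.56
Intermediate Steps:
W = 7
Y(F, G) = -110/3 - G/3 (Y(F, G) = -(110 + G)/3 = -110/3 - G/3)
U = 13448
√(Y(l(-11, W), 171) + U) = √((-110/3 - ⅓*171) + 13448) = √((-110/3 - 57) + 13448) = √(-281/3 + 13448) = √(40063/3) = √120189/3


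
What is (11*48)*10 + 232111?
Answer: 237391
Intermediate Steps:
(11*48)*10 + 232111 = 528*10 + 232111 = 5280 + 232111 = 237391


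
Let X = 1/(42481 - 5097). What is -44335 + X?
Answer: -1657419639/37384 ≈ -44335.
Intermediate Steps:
X = 1/37384 ≈ 2.6749e-5
-44335 + X = -44335 + 1/37384 = -1657419639/37384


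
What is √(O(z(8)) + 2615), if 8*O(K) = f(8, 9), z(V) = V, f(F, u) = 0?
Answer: √2615 ≈ 51.137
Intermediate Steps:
O(K) = 0 (O(K) = (⅛)*0 = 0)
√(O(z(8)) + 2615) = √(0 + 2615) = √2615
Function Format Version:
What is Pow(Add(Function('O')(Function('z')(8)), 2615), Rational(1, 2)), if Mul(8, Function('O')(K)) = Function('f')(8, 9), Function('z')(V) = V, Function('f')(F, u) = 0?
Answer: Pow(2615, Rational(1, 2)) ≈ 51.137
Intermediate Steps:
Function('O')(K) = 0 (Function('O')(K) = Mul(Rational(1, 8), 0) = 0)
Pow(Add(Function('O')(Function('z')(8)), 2615), Rational(1, 2)) = Pow(Add(0, 2615), Rational(1, 2)) = Pow(2615, Rational(1, 2))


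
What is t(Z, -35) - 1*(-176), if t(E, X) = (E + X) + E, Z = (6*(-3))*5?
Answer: -39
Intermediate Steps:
Z = -90 (Z = -18*5 = -90)
t(E, X) = X + 2*E
t(Z, -35) - 1*(-176) = (-35 + 2*(-90)) - 1*(-176) = (-35 - 180) + 176 = -215 + 176 = -39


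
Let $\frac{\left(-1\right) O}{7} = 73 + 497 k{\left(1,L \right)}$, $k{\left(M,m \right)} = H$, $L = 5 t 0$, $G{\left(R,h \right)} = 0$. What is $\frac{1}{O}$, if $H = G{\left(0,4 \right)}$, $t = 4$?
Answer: $- \frac{1}{511} \approx -0.0019569$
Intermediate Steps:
$H = 0$
$L = 0$ ($L = 5 \cdot 4 \cdot 0 = 20 \cdot 0 = 0$)
$k{\left(M,m \right)} = 0$
$O = -511$ ($O = - 7 \left(73 + 497 \cdot 0\right) = - 7 \left(73 + 0\right) = \left(-7\right) 73 = -511$)
$\frac{1}{O} = \frac{1}{-511} = - \frac{1}{511}$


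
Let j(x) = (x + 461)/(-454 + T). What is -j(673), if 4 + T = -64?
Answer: 63/29 ≈ 2.1724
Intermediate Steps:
T = -68 (T = -4 - 64 = -68)
j(x) = -461/522 - x/522 (j(x) = (x + 461)/(-454 - 68) = (461 + x)/(-522) = (461 + x)*(-1/522) = -461/522 - x/522)
-j(673) = -(-461/522 - 1/522*673) = -(-461/522 - 673/522) = -1*(-63/29) = 63/29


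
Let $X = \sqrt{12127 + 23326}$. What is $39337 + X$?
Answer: $39337 + 11 \sqrt{293} \approx 39525.0$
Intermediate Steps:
$X = 11 \sqrt{293}$ ($X = \sqrt{35453} = 11 \sqrt{293} \approx 188.29$)
$39337 + X = 39337 + 11 \sqrt{293}$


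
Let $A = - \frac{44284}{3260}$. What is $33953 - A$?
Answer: $\frac{27682766}{815} \approx 33967.0$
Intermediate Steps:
$A = - \frac{11071}{815}$ ($A = \left(-44284\right) \frac{1}{3260} = - \frac{11071}{815} \approx -13.584$)
$33953 - A = 33953 - - \frac{11071}{815} = 33953 + \frac{11071}{815} = \frac{27682766}{815}$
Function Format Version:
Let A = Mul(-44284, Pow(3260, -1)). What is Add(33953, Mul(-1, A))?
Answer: Rational(27682766, 815) ≈ 33967.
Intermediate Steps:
A = Rational(-11071, 815) (A = Mul(-44284, Rational(1, 3260)) = Rational(-11071, 815) ≈ -13.584)
Add(33953, Mul(-1, A)) = Add(33953, Mul(-1, Rational(-11071, 815))) = Add(33953, Rational(11071, 815)) = Rational(27682766, 815)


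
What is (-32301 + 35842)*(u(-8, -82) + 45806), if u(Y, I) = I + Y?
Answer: 161880356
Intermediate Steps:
(-32301 + 35842)*(u(-8, -82) + 45806) = (-32301 + 35842)*((-82 - 8) + 45806) = 3541*(-90 + 45806) = 3541*45716 = 161880356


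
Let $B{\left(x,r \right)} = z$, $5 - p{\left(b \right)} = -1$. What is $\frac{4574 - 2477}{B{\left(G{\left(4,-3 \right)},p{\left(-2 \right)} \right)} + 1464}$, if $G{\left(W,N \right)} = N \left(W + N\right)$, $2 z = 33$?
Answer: $\frac{466}{329} \approx 1.4164$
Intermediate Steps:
$p{\left(b \right)} = 6$ ($p{\left(b \right)} = 5 - -1 = 5 + 1 = 6$)
$z = \frac{33}{2}$ ($z = \frac{1}{2} \cdot 33 = \frac{33}{2} \approx 16.5$)
$G{\left(W,N \right)} = N \left(N + W\right)$
$B{\left(x,r \right)} = \frac{33}{2}$
$\frac{4574 - 2477}{B{\left(G{\left(4,-3 \right)},p{\left(-2 \right)} \right)} + 1464} = \frac{4574 - 2477}{\frac{33}{2} + 1464} = \frac{2097}{\frac{2961}{2}} = 2097 \cdot \frac{2}{2961} = \frac{466}{329}$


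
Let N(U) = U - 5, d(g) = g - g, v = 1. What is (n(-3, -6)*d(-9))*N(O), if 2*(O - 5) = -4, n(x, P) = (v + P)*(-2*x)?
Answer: 0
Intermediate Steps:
n(x, P) = -2*x*(1 + P) (n(x, P) = (1 + P)*(-2*x) = -2*x*(1 + P))
d(g) = 0
O = 3 (O = 5 + (½)*(-4) = 5 - 2 = 3)
N(U) = -5 + U
(n(-3, -6)*d(-9))*N(O) = (-2*(-3)*(1 - 6)*0)*(-5 + 3) = (-2*(-3)*(-5)*0)*(-2) = -30*0*(-2) = 0*(-2) = 0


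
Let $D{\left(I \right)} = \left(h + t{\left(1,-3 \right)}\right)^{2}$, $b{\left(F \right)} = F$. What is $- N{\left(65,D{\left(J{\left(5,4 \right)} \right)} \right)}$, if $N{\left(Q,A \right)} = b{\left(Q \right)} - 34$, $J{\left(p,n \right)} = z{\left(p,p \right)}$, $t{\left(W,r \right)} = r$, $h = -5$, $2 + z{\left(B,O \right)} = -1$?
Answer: $-31$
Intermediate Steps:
$z{\left(B,O \right)} = -3$ ($z{\left(B,O \right)} = -2 - 1 = -3$)
$J{\left(p,n \right)} = -3$
$D{\left(I \right)} = 64$ ($D{\left(I \right)} = \left(-5 - 3\right)^{2} = \left(-8\right)^{2} = 64$)
$N{\left(Q,A \right)} = -34 + Q$ ($N{\left(Q,A \right)} = Q - 34 = -34 + Q$)
$- N{\left(65,D{\left(J{\left(5,4 \right)} \right)} \right)} = - (-34 + 65) = \left(-1\right) 31 = -31$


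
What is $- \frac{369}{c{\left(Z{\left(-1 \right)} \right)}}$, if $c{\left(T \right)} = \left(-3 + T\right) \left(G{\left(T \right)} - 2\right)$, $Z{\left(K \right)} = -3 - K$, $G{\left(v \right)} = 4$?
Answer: $\frac{369}{10} \approx 36.9$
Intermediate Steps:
$c{\left(T \right)} = -6 + 2 T$ ($c{\left(T \right)} = \left(-3 + T\right) \left(4 - 2\right) = \left(-3 + T\right) 2 = -6 + 2 T$)
$- \frac{369}{c{\left(Z{\left(-1 \right)} \right)}} = - \frac{369}{-6 + 2 \left(-3 - -1\right)} = - \frac{369}{-6 + 2 \left(-3 + 1\right)} = - \frac{369}{-6 + 2 \left(-2\right)} = - \frac{369}{-6 - 4} = - \frac{369}{-10} = \left(-369\right) \left(- \frac{1}{10}\right) = \frac{369}{10}$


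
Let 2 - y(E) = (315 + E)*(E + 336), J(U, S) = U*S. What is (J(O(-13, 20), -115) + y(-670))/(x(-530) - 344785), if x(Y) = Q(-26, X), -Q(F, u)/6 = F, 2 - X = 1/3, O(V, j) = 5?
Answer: 119143/344629 ≈ 0.34571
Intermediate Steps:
J(U, S) = S*U
X = 5/3 (X = 2 - 1/3 = 2 - 1*⅓ = 2 - ⅓ = 5/3 ≈ 1.6667)
y(E) = 2 - (315 + E)*(336 + E) (y(E) = 2 - (315 + E)*(E + 336) = 2 - (315 + E)*(336 + E))
Q(F, u) = -6*F
x(Y) = 156 (x(Y) = -6*(-26) = 156)
(J(O(-13, 20), -115) + y(-670))/(x(-530) - 344785) = (-115*5 + (-105838 - 1*(-670)² - 651*(-670)))/(156 - 344785) = (-575 + (-105838 - 1*448900 + 436170))/(-344629) = (-575 + (-105838 - 448900 + 436170))*(-1/344629) = (-575 - 118568)*(-1/344629) = -119143*(-1/344629) = 119143/344629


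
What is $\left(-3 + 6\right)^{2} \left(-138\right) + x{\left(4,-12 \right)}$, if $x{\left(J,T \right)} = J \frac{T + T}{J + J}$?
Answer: $-1254$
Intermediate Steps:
$x{\left(J,T \right)} = T$ ($x{\left(J,T \right)} = J \frac{2 T}{2 J} = J 2 T \frac{1}{2 J} = J \frac{T}{J} = T$)
$\left(-3 + 6\right)^{2} \left(-138\right) + x{\left(4,-12 \right)} = \left(-3 + 6\right)^{2} \left(-138\right) - 12 = 3^{2} \left(-138\right) - 12 = 9 \left(-138\right) - 12 = -1242 - 12 = -1254$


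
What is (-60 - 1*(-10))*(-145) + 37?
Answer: 7287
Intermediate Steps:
(-60 - 1*(-10))*(-145) + 37 = (-60 + 10)*(-145) + 37 = -50*(-145) + 37 = 7250 + 37 = 7287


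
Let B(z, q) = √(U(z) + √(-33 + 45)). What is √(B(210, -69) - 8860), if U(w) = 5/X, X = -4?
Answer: √(-35440 + 2*√(-5 + 8*√3))/2 ≈ 94.12*I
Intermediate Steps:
U(w) = -5/4 (U(w) = 5/(-4) = 5*(-¼) = -5/4)
B(z, q) = √(-5/4 + 2*√3) (B(z, q) = √(-5/4 + √(-33 + 45)) = √(-5/4 + √12) = √(-5/4 + 2*√3))
√(B(210, -69) - 8860) = √(√(-5 + 8*√3)/2 - 8860) = √(-8860 + √(-5 + 8*√3)/2)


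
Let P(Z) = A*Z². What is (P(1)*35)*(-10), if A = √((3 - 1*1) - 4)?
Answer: -350*I*√2 ≈ -494.97*I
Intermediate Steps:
A = I*√2 (A = √((3 - 1) - 4) = √(2 - 4) = √(-2) = I*√2 ≈ 1.4142*I)
P(Z) = I*√2*Z² (P(Z) = (I*√2)*Z² = I*√2*Z²)
(P(1)*35)*(-10) = ((I*√2*1²)*35)*(-10) = ((I*√2*1)*35)*(-10) = ((I*√2)*35)*(-10) = (35*I*√2)*(-10) = -350*I*√2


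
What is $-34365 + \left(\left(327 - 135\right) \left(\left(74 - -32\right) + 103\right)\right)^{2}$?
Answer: $1610222019$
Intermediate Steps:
$-34365 + \left(\left(327 - 135\right) \left(\left(74 - -32\right) + 103\right)\right)^{2} = -34365 + \left(192 \left(\left(74 + 32\right) + 103\right)\right)^{2} = -34365 + \left(192 \left(106 + 103\right)\right)^{2} = -34365 + \left(192 \cdot 209\right)^{2} = -34365 + 40128^{2} = -34365 + 1610256384 = 1610222019$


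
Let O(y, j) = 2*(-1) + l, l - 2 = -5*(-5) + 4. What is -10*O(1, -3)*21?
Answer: -6090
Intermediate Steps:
l = 31 (l = 2 + (-5*(-5) + 4) = 2 + (25 + 4) = 2 + 29 = 31)
O(y, j) = 29 (O(y, j) = 2*(-1) + 31 = -2 + 31 = 29)
-10*O(1, -3)*21 = -10*29*21 = -290*21 = -6090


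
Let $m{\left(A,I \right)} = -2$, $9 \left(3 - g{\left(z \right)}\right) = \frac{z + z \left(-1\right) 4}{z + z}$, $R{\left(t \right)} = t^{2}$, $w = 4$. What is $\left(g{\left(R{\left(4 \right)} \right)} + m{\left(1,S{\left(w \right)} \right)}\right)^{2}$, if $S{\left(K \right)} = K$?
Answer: $\frac{49}{36} \approx 1.3611$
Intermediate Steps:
$g{\left(z \right)} = \frac{19}{6}$ ($g{\left(z \right)} = 3 - \frac{\left(z + z \left(-1\right) 4\right) \frac{1}{z + z}}{9} = 3 - \frac{\left(z + - z 4\right) \frac{1}{2 z}}{9} = 3 - \frac{\left(z - 4 z\right) \frac{1}{2 z}}{9} = 3 - \frac{- 3 z \frac{1}{2 z}}{9} = 3 - - \frac{1}{6} = 3 + \frac{1}{6} = \frac{19}{6}$)
$\left(g{\left(R{\left(4 \right)} \right)} + m{\left(1,S{\left(w \right)} \right)}\right)^{2} = \left(\frac{19}{6} - 2\right)^{2} = \left(\frac{7}{6}\right)^{2} = \frac{49}{36}$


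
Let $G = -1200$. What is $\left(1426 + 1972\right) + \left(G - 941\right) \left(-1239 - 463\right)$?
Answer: $3647380$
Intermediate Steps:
$\left(1426 + 1972\right) + \left(G - 941\right) \left(-1239 - 463\right) = \left(1426 + 1972\right) + \left(-1200 - 941\right) \left(-1239 - 463\right) = 3398 - -3643982 = 3398 + 3643982 = 3647380$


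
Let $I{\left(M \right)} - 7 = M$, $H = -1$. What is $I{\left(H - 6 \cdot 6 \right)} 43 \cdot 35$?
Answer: $-45150$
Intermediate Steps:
$I{\left(M \right)} = 7 + M$
$I{\left(H - 6 \cdot 6 \right)} 43 \cdot 35 = \left(7 - \left(1 + 6 \cdot 6\right)\right) 43 \cdot 35 = \left(7 - 37\right) 43 \cdot 35 = \left(-30\right) 43 \cdot 35 = \left(-1290\right) 35 = -45150$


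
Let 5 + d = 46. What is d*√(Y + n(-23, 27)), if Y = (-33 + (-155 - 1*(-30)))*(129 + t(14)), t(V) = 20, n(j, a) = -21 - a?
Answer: 41*I*√23590 ≈ 6297.2*I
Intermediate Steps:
Y = -23542 (Y = (-33 + (-155 - 1*(-30)))*(129 + 20) = (-33 + (-155 + 30))*149 = (-33 - 125)*149 = -158*149 = -23542)
d = 41 (d = -5 + 46 = 41)
d*√(Y + n(-23, 27)) = 41*√(-23542 + (-21 - 1*27)) = 41*√(-23542 + (-21 - 27)) = 41*√(-23542 - 48) = 41*√(-23590) = 41*(I*√23590) = 41*I*√23590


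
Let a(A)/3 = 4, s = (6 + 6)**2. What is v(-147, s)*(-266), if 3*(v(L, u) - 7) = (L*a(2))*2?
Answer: 310954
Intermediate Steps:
s = 144 (s = 12**2 = 144)
a(A) = 12 (a(A) = 3*4 = 12)
v(L, u) = 7 + 8*L (v(L, u) = 7 + ((L*12)*2)/3 = 7 + ((12*L)*2)/3 = 7 + (24*L)/3 = 7 + 8*L)
v(-147, s)*(-266) = (7 + 8*(-147))*(-266) = (7 - 1176)*(-266) = -1169*(-266) = 310954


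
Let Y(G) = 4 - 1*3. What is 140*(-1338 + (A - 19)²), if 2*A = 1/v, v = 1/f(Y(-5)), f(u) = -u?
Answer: -134085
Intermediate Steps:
Y(G) = 1 (Y(G) = 4 - 3 = 1)
v = -1 (v = 1/(-1*1) = 1/(-1) = -1)
A = -½ (A = (½)/(-1) = (½)*(-1) = -½ ≈ -0.50000)
140*(-1338 + (A - 19)²) = 140*(-1338 + (-½ - 19)²) = 140*(-1338 + (-39/2)²) = 140*(-1338 + 1521/4) = 140*(-3831/4) = -134085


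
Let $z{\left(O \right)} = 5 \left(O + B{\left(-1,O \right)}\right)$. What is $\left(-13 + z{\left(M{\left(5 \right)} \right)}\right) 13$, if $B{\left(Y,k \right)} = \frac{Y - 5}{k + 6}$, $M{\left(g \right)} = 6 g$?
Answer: $\frac{10621}{6} \approx 1770.2$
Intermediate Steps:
$B{\left(Y,k \right)} = \frac{-5 + Y}{6 + k}$
$z{\left(O \right)} = - \frac{30}{6 + O} + 5 O$ ($z{\left(O \right)} = 5 \left(O + \frac{-5 - 1}{6 + O}\right) = 5 \left(O + \frac{1}{6 + O} \left(-6\right)\right) = 5 \left(O - \frac{6}{6 + O}\right) = - \frac{30}{6 + O} + 5 O$)
$\left(-13 + z{\left(M{\left(5 \right)} \right)}\right) 13 = \left(-13 + \frac{5 \left(-6 + 6 \cdot 5 \left(6 + 6 \cdot 5\right)\right)}{6 + 6 \cdot 5}\right) 13 = \left(-13 + \frac{5 \left(-6 + 30 \left(6 + 30\right)\right)}{6 + 30}\right) 13 = \left(-13 + \frac{5 \left(-6 + 30 \cdot 36\right)}{36}\right) 13 = \left(-13 + 5 \cdot \frac{1}{36} \left(-6 + 1080\right)\right) 13 = \left(-13 + 5 \cdot \frac{1}{36} \cdot 1074\right) 13 = \left(-13 + \frac{895}{6}\right) 13 = \frac{817}{6} \cdot 13 = \frac{10621}{6}$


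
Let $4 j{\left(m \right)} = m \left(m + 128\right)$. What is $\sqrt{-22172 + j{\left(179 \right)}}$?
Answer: $\frac{i \sqrt{33735}}{2} \approx 91.835 i$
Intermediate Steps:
$j{\left(m \right)} = \frac{m \left(128 + m\right)}{4}$ ($j{\left(m \right)} = \frac{m \left(m + 128\right)}{4} = \frac{m \left(128 + m\right)}{4}$)
$\sqrt{-22172 + j{\left(179 \right)}} = \sqrt{-22172 + \frac{1}{4} \cdot 179 \left(128 + 179\right)} = \sqrt{-22172 + \frac{1}{4} \cdot 179 \cdot 307} = \sqrt{-22172 + \frac{54953}{4}} = \sqrt{- \frac{33735}{4}} = \frac{i \sqrt{33735}}{2}$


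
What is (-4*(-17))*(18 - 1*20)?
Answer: -136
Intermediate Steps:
(-4*(-17))*(18 - 1*20) = 68*(18 - 20) = 68*(-2) = -136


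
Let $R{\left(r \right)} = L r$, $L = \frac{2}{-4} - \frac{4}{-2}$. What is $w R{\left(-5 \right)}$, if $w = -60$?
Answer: $450$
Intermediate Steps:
$L = \frac{3}{2}$ ($L = 2 \left(- \frac{1}{4}\right) - -2 = - \frac{1}{2} + 2 = \frac{3}{2} \approx 1.5$)
$R{\left(r \right)} = \frac{3 r}{2}$
$w R{\left(-5 \right)} = - 60 \cdot \frac{3}{2} \left(-5\right) = \left(-60\right) \left(- \frac{15}{2}\right) = 450$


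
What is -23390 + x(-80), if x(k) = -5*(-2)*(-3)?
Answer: -23420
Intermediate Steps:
x(k) = -30 (x(k) = 10*(-3) = -30)
-23390 + x(-80) = -23390 - 30 = -23420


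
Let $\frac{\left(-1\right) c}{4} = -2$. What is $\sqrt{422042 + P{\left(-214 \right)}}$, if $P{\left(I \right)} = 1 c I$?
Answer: $\sqrt{420330} \approx 648.33$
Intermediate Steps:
$c = 8$ ($c = \left(-4\right) \left(-2\right) = 8$)
$P{\left(I \right)} = 8 I$ ($P{\left(I \right)} = 1 \cdot 8 I = 8 I$)
$\sqrt{422042 + P{\left(-214 \right)}} = \sqrt{422042 + 8 \left(-214\right)} = \sqrt{422042 - 1712} = \sqrt{420330}$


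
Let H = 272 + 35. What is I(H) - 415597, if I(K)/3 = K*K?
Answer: -132850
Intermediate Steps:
H = 307
I(K) = 3*K² (I(K) = 3*(K*K) = 3*K²)
I(H) - 415597 = 3*307² - 415597 = 3*94249 - 415597 = 282747 - 415597 = -132850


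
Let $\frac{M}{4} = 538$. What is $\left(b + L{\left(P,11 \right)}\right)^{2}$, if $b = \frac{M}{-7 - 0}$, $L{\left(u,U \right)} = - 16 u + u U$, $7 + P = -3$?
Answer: $\frac{3247204}{49} \approx 66270.0$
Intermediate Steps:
$P = -10$ ($P = -7 - 3 = -10$)
$M = 2152$ ($M = 4 \cdot 538 = 2152$)
$L{\left(u,U \right)} = - 16 u + U u$
$b = - \frac{2152}{7}$ ($b = \frac{2152}{-7 - 0} = \frac{2152}{-7 + 0} = \frac{2152}{-7} = 2152 \left(- \frac{1}{7}\right) = - \frac{2152}{7} \approx -307.43$)
$\left(b + L{\left(P,11 \right)}\right)^{2} = \left(- \frac{2152}{7} - 10 \left(-16 + 11\right)\right)^{2} = \left(- \frac{2152}{7} - -50\right)^{2} = \left(- \frac{2152}{7} + 50\right)^{2} = \left(- \frac{1802}{7}\right)^{2} = \frac{3247204}{49}$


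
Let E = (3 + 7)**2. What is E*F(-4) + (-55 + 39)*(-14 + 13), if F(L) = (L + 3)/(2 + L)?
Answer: 66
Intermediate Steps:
F(L) = (3 + L)/(2 + L)
E = 100 (E = 10**2 = 100)
E*F(-4) + (-55 + 39)*(-14 + 13) = 100*((3 - 4)/(2 - 4)) + (-55 + 39)*(-14 + 13) = 100*(-1/(-2)) - 16*(-1) = 100*(-1/2*(-1)) + 16 = 100*(1/2) + 16 = 50 + 16 = 66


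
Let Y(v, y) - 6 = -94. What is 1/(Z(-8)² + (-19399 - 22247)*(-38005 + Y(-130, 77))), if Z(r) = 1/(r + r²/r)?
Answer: 256/406123795969 ≈ 6.3035e-10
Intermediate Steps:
Y(v, y) = -88 (Y(v, y) = 6 - 94 = -88)
Z(r) = 1/(2*r) (Z(r) = 1/(r + r) = 1/(2*r))
1/(Z(-8)² + (-19399 - 22247)*(-38005 + Y(-130, 77))) = 1/(((½)/(-8))² + (-19399 - 22247)*(-38005 - 88)) = 1/(((½)*(-⅛))² - 41646*(-38093)) = 1/((-1/16)² + 1586421078) = 1/(1/256 + 1586421078) = 1/(406123795969/256) = 256/406123795969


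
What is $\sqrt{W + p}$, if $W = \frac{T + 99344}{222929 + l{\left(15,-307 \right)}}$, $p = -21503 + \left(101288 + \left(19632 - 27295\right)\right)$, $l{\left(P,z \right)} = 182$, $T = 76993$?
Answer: $\frac{\sqrt{73268686552481}}{31873} \approx 268.56$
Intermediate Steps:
$p = 72122$ ($p = -21503 + \left(101288 + \left(19632 - 27295\right)\right) = -21503 + \left(101288 - 7663\right) = -21503 + 93625 = 72122$)
$W = \frac{25191}{31873}$ ($W = \frac{76993 + 99344}{222929 + 182} = \frac{176337}{223111} = 176337 \cdot \frac{1}{223111} = \frac{25191}{31873} \approx 0.79036$)
$\sqrt{W + p} = \sqrt{\frac{25191}{31873} + 72122} = \sqrt{\frac{2298769697}{31873}} = \frac{\sqrt{73268686552481}}{31873}$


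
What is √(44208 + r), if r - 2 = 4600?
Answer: √48810 ≈ 220.93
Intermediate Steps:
r = 4602 (r = 2 + 4600 = 4602)
√(44208 + r) = √(44208 + 4602) = √48810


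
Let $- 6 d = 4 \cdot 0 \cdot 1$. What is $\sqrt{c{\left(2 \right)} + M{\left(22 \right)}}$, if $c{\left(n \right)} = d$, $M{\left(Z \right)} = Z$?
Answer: $\sqrt{22} \approx 4.6904$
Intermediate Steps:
$d = 0$ ($d = - \frac{4 \cdot 0 \cdot 1}{6} = - \frac{0 \cdot 1}{6} = \left(- \frac{1}{6}\right) 0 = 0$)
$c{\left(n \right)} = 0$
$\sqrt{c{\left(2 \right)} + M{\left(22 \right)}} = \sqrt{0 + 22} = \sqrt{22}$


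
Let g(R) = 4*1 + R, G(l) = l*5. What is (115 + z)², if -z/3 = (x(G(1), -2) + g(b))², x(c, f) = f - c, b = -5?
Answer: 5929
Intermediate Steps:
G(l) = 5*l
g(R) = 4 + R
z = -192 (z = -3*((-2 - 5) + (4 - 5))² = -3*((-2 - 1*5) - 1)² = -3*((-2 - 5) - 1)² = -3*(-7 - 1)² = -3*(-8)² = -3*64 = -192)
(115 + z)² = (115 - 192)² = (-77)² = 5929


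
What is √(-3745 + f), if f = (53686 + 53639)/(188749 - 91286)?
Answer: I*√35563430985430/97463 ≈ 61.187*I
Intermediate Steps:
f = 107325/97463 ≈ 1.1012
√(-3745 + f) = √(-3745 + 107325/97463) = √(-364891610/97463) = I*√35563430985430/97463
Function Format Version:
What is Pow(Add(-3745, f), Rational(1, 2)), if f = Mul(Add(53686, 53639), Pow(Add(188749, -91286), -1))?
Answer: Mul(Rational(1, 97463), I, Pow(35563430985430, Rational(1, 2))) ≈ Mul(61.187, I)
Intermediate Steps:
f = Rational(107325, 97463) (f = Mul(107325, Pow(97463, -1)) = Mul(107325, Rational(1, 97463)) = Rational(107325, 97463) ≈ 1.1012)
Pow(Add(-3745, f), Rational(1, 2)) = Pow(Add(-3745, Rational(107325, 97463)), Rational(1, 2)) = Pow(Rational(-364891610, 97463), Rational(1, 2)) = Mul(Rational(1, 97463), I, Pow(35563430985430, Rational(1, 2)))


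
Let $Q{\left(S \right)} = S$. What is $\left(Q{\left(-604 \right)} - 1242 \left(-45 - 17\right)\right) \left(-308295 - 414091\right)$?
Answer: $-55190290400$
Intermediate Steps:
$\left(Q{\left(-604 \right)} - 1242 \left(-45 - 17\right)\right) \left(-308295 - 414091\right) = \left(-604 - 1242 \left(-45 - 17\right)\right) \left(-308295 - 414091\right) = \left(-604 - 1242 \left(-45 - 17\right)\right) \left(-722386\right) = \left(-604 - -77004\right) \left(-722386\right) = \left(-604 + 77004\right) \left(-722386\right) = 76400 \left(-722386\right) = -55190290400$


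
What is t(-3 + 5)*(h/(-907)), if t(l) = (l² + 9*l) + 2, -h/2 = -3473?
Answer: -166704/907 ≈ -183.80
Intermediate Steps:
h = 6946 (h = -2*(-3473) = 6946)
t(l) = 2 + l² + 9*l
t(-3 + 5)*(h/(-907)) = (2 + (-3 + 5)² + 9*(-3 + 5))*(6946/(-907)) = (2 + 2² + 9*2)*(6946*(-1/907)) = (2 + 4 + 18)*(-6946/907) = 24*(-6946/907) = -166704/907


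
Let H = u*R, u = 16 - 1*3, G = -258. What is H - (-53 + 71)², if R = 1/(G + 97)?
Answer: -52177/161 ≈ -324.08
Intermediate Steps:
u = 13 (u = 16 - 3 = 13)
R = -1/161 (R = 1/(-258 + 97) = 1/(-161) = -1/161 ≈ -0.0062112)
H = -13/161 (H = 13*(-1/161) = -13/161 ≈ -0.080745)
H - (-53 + 71)² = -13/161 - (-53 + 71)² = -13/161 - 1*18² = -13/161 - 1*324 = -13/161 - 324 = -52177/161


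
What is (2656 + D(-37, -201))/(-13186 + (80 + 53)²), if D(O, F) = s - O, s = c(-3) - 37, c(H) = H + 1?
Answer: 2654/4503 ≈ 0.58939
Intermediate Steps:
c(H) = 1 + H
s = -39 (s = (1 - 3) - 37 = -2 - 37 = -39)
D(O, F) = -39 - O
(2656 + D(-37, -201))/(-13186 + (80 + 53)²) = (2656 + (-39 - 1*(-37)))/(-13186 + (80 + 53)²) = (2656 + (-39 + 37))/(-13186 + 133²) = (2656 - 2)/(-13186 + 17689) = 2654/4503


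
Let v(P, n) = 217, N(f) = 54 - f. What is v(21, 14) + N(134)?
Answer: 137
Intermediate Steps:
v(21, 14) + N(134) = 217 + (54 - 1*134) = 217 + (54 - 134) = 217 - 80 = 137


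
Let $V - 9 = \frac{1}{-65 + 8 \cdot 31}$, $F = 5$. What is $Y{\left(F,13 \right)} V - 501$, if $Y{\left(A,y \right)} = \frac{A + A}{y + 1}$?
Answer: $- \frac{633541}{1281} \approx -494.57$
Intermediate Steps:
$Y{\left(A,y \right)} = \frac{2 A}{1 + y}$
$V = \frac{1648}{183}$ ($V = 9 + \frac{1}{-65 + 8 \cdot 31} = 9 + \frac{1}{-65 + 248} = 9 + \frac{1}{183} = \frac{1648}{183} \approx 9.0055$)
$Y{\left(F,13 \right)} V - 501 = 2 \cdot 5 \frac{1}{1 + 13} \cdot \frac{1648}{183} - 501 = 2 \cdot 5 \cdot \frac{1}{14} \cdot \frac{1648}{183} - 501 = \frac{5}{7} \cdot \frac{1648}{183} - 501 = \frac{8240}{1281} - 501 = - \frac{633541}{1281}$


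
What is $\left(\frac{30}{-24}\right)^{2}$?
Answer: $\frac{25}{16} \approx 1.5625$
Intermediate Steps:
$\left(\frac{30}{-24}\right)^{2} = \left(30 \left(- \frac{1}{24}\right)\right)^{2} = \left(- \frac{5}{4}\right)^{2} = \frac{25}{16}$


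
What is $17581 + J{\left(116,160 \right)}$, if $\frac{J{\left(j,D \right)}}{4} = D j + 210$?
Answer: $92661$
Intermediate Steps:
$J{\left(j,D \right)} = 840 + 4 D j$ ($J{\left(j,D \right)} = 4 \left(D j + 210\right) = 4 \left(210 + D j\right) = 840 + 4 D j$)
$17581 + J{\left(116,160 \right)} = 17581 + \left(840 + 4 \cdot 160 \cdot 116\right) = 17581 + \left(840 + 74240\right) = 17581 + 75080 = 92661$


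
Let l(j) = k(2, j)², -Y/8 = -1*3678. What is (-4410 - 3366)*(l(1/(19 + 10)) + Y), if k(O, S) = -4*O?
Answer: -229298688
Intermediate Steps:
Y = 29424 (Y = -(-8)*3678 = -8*(-3678) = 29424)
l(j) = 64 (l(j) = (-4*2)² = (-8)² = 64)
(-4410 - 3366)*(l(1/(19 + 10)) + Y) = (-4410 - 3366)*(64 + 29424) = -7776*29488 = -229298688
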